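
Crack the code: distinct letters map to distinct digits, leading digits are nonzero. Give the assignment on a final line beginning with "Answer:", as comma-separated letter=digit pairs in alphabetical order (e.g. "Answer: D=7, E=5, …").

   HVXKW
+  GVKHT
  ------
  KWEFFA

Step 1. [col 1: W + T ≡ A (mod 10)] A=6 is one option consistent with column 1 (W + T ≡ A (mod 10), carry-in 0) — take it ⇒ A=6.
Step 2. [K] the sum has 6 digits but both addends have 5; that extra leading digit K is the final carry, namely 1 ⇒ K=1.
Step 3. [col 1: W + T ≡ A (mod 10)] column 1 (W + T ≡ A (mod 10), carry-in 0) doesn't pin W yet; pick W=4 and continue. So W=4.
Step 4. [col 1: W + T ≡ A (mod 10)] column 1 reads W+T+carry(0)=A with W=4, A=6; with digits 1,4,6 already taken and all letters distinct, the only value for T is 2 ⇒ T=2.
Step 5. [col 2: K + H ≡ F (mod 10)] column 2 (K + H ≡ F (mod 10), carry-in 0) doesn't pin F yet; pick F=0 and continue, so F=0.
Step 6. [col 2: K + H ≡ F (mod 10)] from column 2 (K=1, F=0, carry-in 0, digits 0,1,2,4,6 already taken and all letters distinct): H must equal 9. So H=9.
Step 7. [col 3: X + K ≡ F (mod 10)] in column 3 we have X+K≡F with carry-in 1; given K=1, F=0 and digits 0,1,2,4,6,9 already taken and all letters distinct, that pins X to 8. So X=8.
Step 8. [col 4: V + V ≡ E (mod 10)] column 4 (V + V ≡ E (mod 10), carry-in 1) doesn't pin E yet; pick E=7 and continue, so E=7.
Step 9. [col 4: V + V ≡ E (mod 10)] from column 4 (E=7, carry-in 1, digits 0,1,2,4,6,7,8,9 already taken and all letters distinct): V must equal 3 ⇒ V=3.
Step 10. [col 5: H + G ≡ W (mod 10)] in column 5 we have H+G≡W with carry-in 0; given H=9, W=4 and digits 0,1,2,3,4,6,7,8,9 already taken and all letters distinct, that pins G to 5 ⇒ G=5.

Answer: A=6, E=7, F=0, G=5, H=9, K=1, T=2, V=3, W=4, X=8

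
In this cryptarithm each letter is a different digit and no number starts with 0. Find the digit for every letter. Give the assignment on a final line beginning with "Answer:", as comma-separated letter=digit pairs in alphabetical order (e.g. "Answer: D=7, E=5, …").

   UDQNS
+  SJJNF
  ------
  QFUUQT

Step 1. [col 1: S + F ≡ T (mod 10)] S=7 is one option consistent with column 1 (S + F ≡ T (mod 10), carry-in 0) — take it. So S=7.
Step 2. [col 1: S + F ≡ T (mod 10)] several values work for T in column 1 (S + F ≡ T (mod 10), carry-in 0); try T=0, so T=0.
Step 3. [Q] adding two 5-digit numbers gives at most 5+1 digits, and here it does — Q is that final carry and must be 1 ⇒ Q=1.
Step 4. [col 1: S + F ≡ T (mod 10)] column 1: given S=7, T=0, carry-in 0, and digits 0,1,7 already taken and all letters distinct, S+F≡T (mod 10) forces F=3 ⇒ F=3.
Step 5. [col 2: N + N ≡ Q (mod 10)] column 2 reads N+N+carry(1)=Q with Q=1; with digits 0,1,3,7 already taken and all letters distinct, the only value for N is 5 ⇒ N=5.
Step 6. [col 3: Q + J ≡ U (mod 10)] several values work for J in column 3 (Q + J ≡ U (mod 10), carry-in 1); try J=4, so J=4.
Step 7. [col 3: Q + J ≡ U (mod 10)] in column 3 we have Q+J≡U with carry-in 1; given Q=1, J=4 and digits 0,1,3,4,5,7 already taken and all letters distinct, that pins U to 6. So U=6.
Step 8. [col 4: D + J ≡ U (mod 10)] in column 4 we have D+J≡U with carry-in 0; given J=4, U=6 and digits 0,1,3,4,5,6,7 already taken and all letters distinct, that pins D to 2, so D=2.

Answer: D=2, F=3, J=4, N=5, Q=1, S=7, T=0, U=6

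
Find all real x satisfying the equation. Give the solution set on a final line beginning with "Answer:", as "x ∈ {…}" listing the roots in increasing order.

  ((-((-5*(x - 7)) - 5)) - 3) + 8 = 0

Step 1. [((-((-5*(x - 7)) - 5)) - 3) + 8 = 0] 8 comes off first (subtract 8) ⇒ sub: (-((-5*(x - 7)) - 5)) - 3 = -8.
Step 2. [(-((-5*(x - 7)) - 5)) - 3 = -8] -3 is outermost — add 3 both sides, so sub: -((-5*(x - 7)) - 5) = -5.
Step 3. [-((-5*(x - 7)) - 5) = -5] flip signs both sides, so neg: (-5*(x - 7)) - 5 = 5.
Step 4. [(-5*(x - 7)) - 5 = 5] the outer -5 inverts by adding 5. So sub: -5*(x - 7) = 10.
Step 5. [-5*(x - 7) = 10] divide by the outer -5, so div: x - 7 = -2.
Step 6. [x - 7 = -2] peel the -7: add 7 from each side. So sub: x = 5.

Answer: x ∈ {5}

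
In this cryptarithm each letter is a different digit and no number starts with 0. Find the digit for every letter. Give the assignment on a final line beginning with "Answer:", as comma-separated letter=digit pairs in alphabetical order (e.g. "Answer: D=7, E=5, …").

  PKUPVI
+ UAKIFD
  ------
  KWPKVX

Step 1. [col 1: I + D ≡ X (mod 10)] several values work for X in column 1 (I + D ≡ X (mod 10), carry-in 0); try X=2. So X=2.
Step 2. [col 1: I + D ≡ X (mod 10)] D=8 is one option consistent with column 1 (I + D ≡ X (mod 10), carry-in 0) — take it, so D=8.
Step 3. [col 1: I + D ≡ X (mod 10)] from column 1 (D=8, X=2, carry-in 0, digits 2,8 already taken and all letters distinct): I must equal 4 ⇒ I=4.
Step 4. [col 2: V + F ≡ V (mod 10)] column 2: given nothing yet, carry-in 1, and digits 2,4,8 already taken and all letters distinct, V+F≡V (mod 10) forces F=9. So F=9.
Step 5. [col 2: V + F ≡ V (mod 10)] V=3 is one option consistent with column 2 (V + F ≡ V (mod 10), carry-in 1) — take it. So V=3.
Step 6. [col 3: P + I ≡ K (mod 10)] no forcing yet in column 3 (carry-in 1); P=1 is free and consistent — try it. So P=1.
Step 7. [col 3: P + I ≡ K (mod 10)] from column 3 (P=1, I=4, carry-in 1, digits 1,2,3,4,8,9 already taken and all letters distinct): K must equal 6, so K=6.
Step 8. [col 4: U + K ≡ P (mod 10)] column 4 reads U+K+carry(0)=P with K=6, P=1; with digits 1,2,3,4,6,8,9 already taken and all letters distinct, the only value for U is 5 ⇒ U=5.
Step 9. [col 5: K + A ≡ W (mod 10)] from column 5 (K=6, carry-in 1, digits 1,2,3,4,5,6,8,9 already taken and all letters distinct): W must equal 7, so W=7.
Step 10. [col 5: K + A ≡ W (mod 10)] column 5 reads K+A+carry(1)=W with K=6, W=7; with digits 1,2,3,4,5,6,7,8,9 already taken and all letters distinct, the only value for A is 0 ⇒ A=0.

Answer: A=0, D=8, F=9, I=4, K=6, P=1, U=5, V=3, W=7, X=2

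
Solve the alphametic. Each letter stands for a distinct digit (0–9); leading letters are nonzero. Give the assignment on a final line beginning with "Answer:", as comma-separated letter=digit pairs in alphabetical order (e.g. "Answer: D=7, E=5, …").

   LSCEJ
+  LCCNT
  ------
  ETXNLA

Step 1. [E] the sum has 6 digits but both addends have 5; that extra leading digit E is the final carry, namely 1, so E=1.
Step 2. [col 1: J + T ≡ A (mod 10)] several values work for J in column 1 (J + T ≡ A (mod 10), carry-in 0); try J=4. So J=4.
Step 3. [col 1: J + T ≡ A (mod 10)] column 1 (J + T ≡ A (mod 10), carry-in 0) doesn't pin A yet; pick A=9 and continue ⇒ A=9.
Step 4. [col 1: J + T ≡ A (mod 10)] from column 1 (J=4, A=9, carry-in 0, digits 1,4,9 already taken and all letters distinct): T must equal 5. So T=5.
Step 5. [col 2: E + N ≡ L (mod 10)] several values work for L in column 2 (E + N ≡ L (mod 10), carry-in 0); try L=7 ⇒ L=7.
Step 6. [col 2: E + N ≡ L (mod 10)] column 2 reads E+N+carry(0)=L with E=1, L=7; with digits 1,4,5,7,9 already taken and all letters distinct, the only value for N is 6 ⇒ N=6.
Step 7. [col 3: C + C ≡ N (mod 10)] no forcing yet in column 3 (carry-in 0); C=8 is free and consistent — try it ⇒ C=8.
Step 8. [col 4: S + C ≡ X (mod 10)] in column 4 we have S+C≡X with carry-in 1; given C=8 and digits 1,4,5,6,7,8,9 already taken and all letters distinct, that pins X to 2. So X=2.
Step 9. [col 4: S + C ≡ X (mod 10)] column 4: given C=8, X=2, carry-in 1, and digits 1,2,4,5,6,7,8,9 already taken and all letters distinct, S+C≡X (mod 10) forces S=3 ⇒ S=3.

Answer: A=9, C=8, E=1, J=4, L=7, N=6, S=3, T=5, X=2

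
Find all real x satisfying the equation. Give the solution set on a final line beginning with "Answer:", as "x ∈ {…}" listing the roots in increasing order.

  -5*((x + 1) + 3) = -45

Step 1. [-5*((x + 1) + 3) = -45] LHS = -5·(…); ÷-5 both sides. So div: (x + 1) + 3 = 9.
Step 2. [(x + 1) + 3 = 9] subtract 3: x sits inside (… + 3) ⇒ sub: x + 1 = 6.
Step 3. [x + 1 = 6] the outer +1 inverts by subtracting 1 ⇒ sub: x = 5.

Answer: x ∈ {5}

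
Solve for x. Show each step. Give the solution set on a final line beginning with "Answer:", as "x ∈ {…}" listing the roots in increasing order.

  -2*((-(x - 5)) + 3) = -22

Step 1. [-2*((-(x - 5)) + 3) = -22] -2 out front; divide by -2, so div: (-(x - 5)) + 3 = 11.
Step 2. [(-(x - 5)) + 3 = 11] 3 comes off first (subtract 3), so sub: -(x - 5) = 8.
Step 3. [-(x - 5) = 8] flip signs both sides ⇒ neg: x - 5 = -8.
Step 4. [x - 5 = -8] the outer -5 inverts by adding 5 ⇒ sub: x = -3.

Answer: x ∈ {-3}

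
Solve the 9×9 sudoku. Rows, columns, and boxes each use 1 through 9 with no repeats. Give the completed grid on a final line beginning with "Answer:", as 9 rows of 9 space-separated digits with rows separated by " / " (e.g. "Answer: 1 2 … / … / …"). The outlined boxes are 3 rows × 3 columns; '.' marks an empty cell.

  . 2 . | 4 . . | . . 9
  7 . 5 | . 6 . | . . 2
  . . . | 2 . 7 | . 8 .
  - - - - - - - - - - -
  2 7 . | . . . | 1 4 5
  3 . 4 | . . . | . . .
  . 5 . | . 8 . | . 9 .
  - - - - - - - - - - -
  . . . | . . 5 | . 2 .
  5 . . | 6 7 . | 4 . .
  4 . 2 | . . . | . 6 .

Step 1. [r2c7∈{3}] only 3 remains possible at r2c7, so r2c7=3.
Step 2. [r7c3∈{1,3,6,7,8,9}] 7 has one home in col 3: r7c3, so r7c3=7.
Step 3. [r8c8∈{1,3}] in col 8, 3 fits only at r8c8, so r8c8=3.
Step 4. [r5c5∈{1,2,5,9}] 2 has one home in col 5: r5c5 ⇒ r5c5=2.
Step 5. [r5c8∈{7}] r5c8's peers cover all but 7. So r5c8=7.
Step 6. [r9c7∈{5,7,8,9}] across row 9, 5 lands solely at r9c7. So r9c7=5.
Step 7. [r3c7∈{6}] nothing but 6 survives at r3c7. So r3c7=6.
Step 8. [r2c8∈{1}] r2c8 is down to just 1. So r2c8=1.
Step 9. [r4c3∈{6,8,9}] in row 4, 8 fits only at r4c3 ⇒ r4c3=8.
Step 10. [r5c2∈{1,6,9}] r5c2 is the only open cell in box 4 admitting 9. So r5c2=9.
Step 11. [r4c6∈{3,6,9}] in row 4, 6 fits only at r4c6 ⇒ r4c6=6.
Step 12. [r5c6∈{1}] nothing but 1 survives at r5c6, so r5c6=1.
Step 13. [r7c7∈{8,9}] 9 has one home in col 7: r7c7, so r7c7=9.
Step 14. [r3c5∈{1,3,5,9}] 5 has one home in row 3: r3c5. So r3c5=5.
Step 15. [r1c5∈{1,3}] in box 2, 1 fits only at r1c5, so r1c5=1.
Step 16. [r7c2∈{1,3,6,8}] 6 has one home in col 2: r7c2, so r7c2=6.
Step 17. [r9c2∈{1,3,8}] across box 7, 3 lands solely at r9c2, so r9c2=3.
Step 18. [r9c5∈{9}] r9c5 has the single candidate 9. So r9c5=9.
Step 19. [r9c6∈{8}] r9c6's peers cover all but 8, so r9c6=8.
Step 20. [r4c5∈{3}] r4c5's peers cover all but 3 ⇒ r4c5=3.
Step 21. [r1c1∈{6,8}] row 1 places 8 nowhere but r1c1. So r1c1=8.
Step 22. [r7c1∈{1}] nothing but 1 survives at r7c1. So r7c1=1.
Step 23. [r3c3∈{1,3,9}] row 3 places 3 nowhere but r3c3. So r3c3=3.
Step 24. [r7c9∈{8}] only 8 remains possible at r7c9 ⇒ r7c9=8.
Step 25. [r6c1∈{6}] nothing but 6 survives at r6c1. So r6c1=6.
Step 26. [r9c4∈{1}] r9c4 has the single candidate 1 ⇒ r9c4=1.
Step 27. [r2c4∈{8,9}] 8 has one home in row 2: r2c4. So r2c4=8.
Step 28. [r2c2∈{4}] r2c2's peers cover all but 4 ⇒ r2c2=4.
Step 29. [r1c3∈{6}] nothing but 6 survives at r1c3, so r1c3=6.
Step 30. [r8c9∈{1}] r8c9's peers cover all but 1. So r8c9=1.
Step 31. [r3c2∈{1}] r3c2 is down to just 1, so r3c2=1.
Step 32. [r5c4∈{5}] r5c4's peers cover all but 5, so r5c4=5.
Step 33. [r6c4∈{7}] r6c4's peers cover all but 7 ⇒ r6c4=7.
Step 34. [r6c7∈{2}] only 2 remains possible at r6c7, so r6c7=2.
Step 35. [r3c1∈{9}] nothing but 9 survives at r3c1. So r3c1=9.
Step 36. [r6c9∈{3}] nothing but 3 survives at r6c9. So r6c9=3.
Step 37. [r8c2∈{8}] r8c2 has the single candidate 8 ⇒ r8c2=8.
Step 38. [r9c9∈{7}] r9c9 has the single candidate 7. So r9c9=7.
Step 39. [r8c6∈{2}] only 2 remains possible at r8c6, so r8c6=2.
Step 40. [r8c3∈{9}] only 9 remains possible at r8c3. So r8c3=9.
Step 41. [r6c3∈{1}] only 1 remains possible at r6c3 ⇒ r6c3=1.
Step 42. [r5c9∈{6}] r5c9's peers cover all but 6 ⇒ r5c9=6.
Step 43. [r5c7∈{8}] r5c7 has the single candidate 8, so r5c7=8.
Step 44. [r6c6∈{4}] nothing but 4 survives at r6c6. So r6c6=4.
Step 45. [r1c6∈{3}] r1c6 is down to just 3. So r1c6=3.
Step 46. [r4c4∈{9}] r4c4's peers cover all but 9. So r4c4=9.
Step 47. [r1c8∈{5}] only 5 remains possible at r1c8. So r1c8=5.
Step 48. [r7c5∈{4}] r7c5's peers cover all but 4. So r7c5=4.
Step 49. [r1c7∈{7}] r1c7's peers cover all but 7, so r1c7=7.
Step 50. [r3c9∈{4}] r3c9 is down to just 4 ⇒ r3c9=4.
Step 51. [r2c6∈{9}] nothing but 9 survives at r2c6. So r2c6=9.
Step 52. [r7c4∈{3}] r7c4 is down to just 3, so r7c4=3.

Answer: 8 2 6 4 1 3 7 5 9 / 7 4 5 8 6 9 3 1 2 / 9 1 3 2 5 7 6 8 4 / 2 7 8 9 3 6 1 4 5 / 3 9 4 5 2 1 8 7 6 / 6 5 1 7 8 4 2 9 3 / 1 6 7 3 4 5 9 2 8 / 5 8 9 6 7 2 4 3 1 / 4 3 2 1 9 8 5 6 7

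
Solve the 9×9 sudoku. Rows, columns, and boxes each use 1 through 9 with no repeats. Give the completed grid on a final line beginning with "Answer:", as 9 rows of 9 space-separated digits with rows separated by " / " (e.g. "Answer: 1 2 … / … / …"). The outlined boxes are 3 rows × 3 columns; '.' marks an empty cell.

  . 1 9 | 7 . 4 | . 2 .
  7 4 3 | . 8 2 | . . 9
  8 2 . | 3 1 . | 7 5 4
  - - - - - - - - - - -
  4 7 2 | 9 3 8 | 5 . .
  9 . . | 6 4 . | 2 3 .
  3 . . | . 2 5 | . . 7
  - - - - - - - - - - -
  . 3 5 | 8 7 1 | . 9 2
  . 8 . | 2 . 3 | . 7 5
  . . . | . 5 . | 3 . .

Step 1. [r7c1∈{6}] r7c1 has the single candidate 6. So r7c1=6.
Step 2. [r6c7∈{1,4,6,8,9}] in row 6, 9 fits only at r6c7, so r6c7=9.
Step 3. [r8c1∈{1}] only 1 remains possible at r8c1. So r8c1=1.
Step 4. [r6c8∈{1,4,6,8}] r6c8 is the only open cell in row 6 admitting 4, so r6c8=4.
Step 5. [r1c5∈{6}] r1c5's peers cover all but 6. So r1c5=6.
Step 6. [r5c9∈{1,8}] in box 6, 8 fits only at r5c9, so r5c9=8.
Step 7. [r8c7∈{4,6}] in row 8, 6 fits only at r8c7, so r8c7=6.
Step 8. [r2c8∈{1,6}] r2c8 is the only open cell in row 2 admitting 6. So r2c8=6.
Step 9. [r9c9∈{1}] r9c9 is down to just 1 ⇒ r9c9=1.
Step 10. [r6c3∈{1,6,8}] row 6 places 8 nowhere but r6c3, so r6c3=8.
Step 11. [r8c5∈{9}] only 9 remains possible at r8c5 ⇒ r8c5=9.
Step 12. [r8c3∈{4}] only 4 remains possible at r8c3, so r8c3=4.
Step 13. [r9c2∈{9}] r9c2 is down to just 9. So r9c2=9.
Step 14. [r9c6∈{6}] only 6 remains possible at r9c6, so r9c6=6.
Step 15. [r1c7∈{8}] nothing but 8 survives at r1c7. So r1c7=8.
Step 16. [r5c3∈{1}] r5c3 is down to just 1, so r5c3=1.
Step 17. [r5c2∈{5}] nothing but 5 survives at r5c2 ⇒ r5c2=5.
Step 18. [r4c8∈{1}] only 1 remains possible at r4c8 ⇒ r4c8=1.
Step 19. [r9c1∈{2}] r9c1's peers cover all but 2. So r9c1=2.
Step 20. [r9c8∈{8}] r9c8 is down to just 8. So r9c8=8.
Step 21. [r4c9∈{6}] r4c9's peers cover all but 6, so r4c9=6.
Step 22. [r1c1∈{5}] r1c1's peers cover all but 5, so r1c1=5.
Step 23. [r2c4∈{5}] r2c4's peers cover all but 5. So r2c4=5.
Step 24. [r6c4∈{1}] nothing but 1 survives at r6c4. So r6c4=1.
Step 25. [r3c6∈{9}] r3c6 is down to just 9, so r3c6=9.
Step 26. [r1c9∈{3}] r1c9's peers cover all but 3, so r1c9=3.
Step 27. [r6c2∈{6}] r6c2's peers cover all but 6. So r6c2=6.
Step 28. [r5c6∈{7}] nothing but 7 survives at r5c6. So r5c6=7.
Step 29. [r2c7∈{1}] r2c7 is down to just 1, so r2c7=1.
Step 30. [r7c7∈{4}] r7c7 has the single candidate 4 ⇒ r7c7=4.
Step 31. [r3c3∈{6}] nothing but 6 survives at r3c3 ⇒ r3c3=6.
Step 32. [r9c3∈{7}] nothing but 7 survives at r9c3, so r9c3=7.
Step 33. [r9c4∈{4}] r9c4 is down to just 4. So r9c4=4.

Answer: 5 1 9 7 6 4 8 2 3 / 7 4 3 5 8 2 1 6 9 / 8 2 6 3 1 9 7 5 4 / 4 7 2 9 3 8 5 1 6 / 9 5 1 6 4 7 2 3 8 / 3 6 8 1 2 5 9 4 7 / 6 3 5 8 7 1 4 9 2 / 1 8 4 2 9 3 6 7 5 / 2 9 7 4 5 6 3 8 1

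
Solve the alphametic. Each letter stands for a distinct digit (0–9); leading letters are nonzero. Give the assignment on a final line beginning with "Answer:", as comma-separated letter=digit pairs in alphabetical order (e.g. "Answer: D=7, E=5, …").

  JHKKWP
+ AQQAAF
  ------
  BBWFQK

Step 1. [col 1: P + F ≡ K (mod 10)] column 1 (P + F ≡ K (mod 10), carry-in 0) doesn't pin F yet; pick F=9 and continue. So F=9.
Step 2. [col 1: P + F ≡ K (mod 10)] no forcing yet in column 1 (carry-in 0); K=7 is free and consistent — try it, so K=7.
Step 3. [col 1: P + F ≡ K (mod 10)] column 1 reads P+F+carry(0)=K with F=9, K=7; with digits 7,9 already taken and all letters distinct, the only value for P is 8. So P=8.
Step 4. [col 2: W + A ≡ Q (mod 10)] column 2 (W + A ≡ Q (mod 10), carry-in 1) doesn't pin W yet; pick W=1 and continue. So W=1.
Step 5. [col 2: W + A ≡ Q (mod 10)] Q=4 is one option consistent with column 2 (W + A ≡ Q (mod 10), carry-in 1) — take it. So Q=4.
Step 6. [col 2: W + A ≡ Q (mod 10)] from column 2 (W=1, Q=4, carry-in 1, digits 1,4,7,8,9 already taken and all letters distinct): A must equal 2 ⇒ A=2.
Step 7. [col 5: H + Q ≡ B (mod 10)] several values work for H in column 5 (H + Q ≡ B (mod 10), carry-in 1); try H=0 ⇒ H=0.
Step 8. [col 5: H + Q ≡ B (mod 10)] in column 5 we have H+Q≡B with carry-in 1; given H=0, Q=4 and digits 0,1,2,4,7,8,9 already taken and all letters distinct, that pins B to 5. So B=5.
Step 9. [col 6: J + A ≡ B (mod 10)] column 6: given A=2, B=5, carry-in 0, and digits 0,1,2,4,5,7,8,9 already taken and all letters distinct, J+A≡B (mod 10) forces J=3 ⇒ J=3.

Answer: A=2, B=5, F=9, H=0, J=3, K=7, P=8, Q=4, W=1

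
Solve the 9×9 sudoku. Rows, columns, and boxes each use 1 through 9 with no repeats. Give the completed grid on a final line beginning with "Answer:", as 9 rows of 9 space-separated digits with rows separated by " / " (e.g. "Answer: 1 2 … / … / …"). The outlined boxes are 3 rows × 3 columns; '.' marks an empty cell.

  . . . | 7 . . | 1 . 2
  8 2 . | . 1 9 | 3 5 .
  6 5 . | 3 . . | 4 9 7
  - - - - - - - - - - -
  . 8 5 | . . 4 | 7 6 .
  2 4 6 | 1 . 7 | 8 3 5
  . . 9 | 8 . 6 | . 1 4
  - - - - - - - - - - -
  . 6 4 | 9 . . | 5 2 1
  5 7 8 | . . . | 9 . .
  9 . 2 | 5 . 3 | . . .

Step 1. [r1c5∈{4,5,6,8}] in row 1, 6 fits only at r1c5 ⇒ r1c5=6.
Step 2. [r7c6∈{8}] r7c6 has the single candidate 8, so r7c6=8.
Step 3. [r6c2∈{3}] r6c2 is down to just 3. So r6c2=3.
Step 4. [r4c4∈{2}] nothing but 2 survives at r4c4. So r4c4=2.
Step 5. [r9c8∈{4,7,8}] across col 8, 7 lands solely at r9c8, so r9c8=7.
Step 6. [r8c4∈{4,6}] 6 has one home in col 4: r8c4, so r8c4=6.
Step 7. [r3c6∈{2}] r3c6 has the single candidate 2. So r3c6=2.
Step 8. [r1c3∈{3}] nothing but 3 survives at r1c3. So r1c3=3.
Step 9. [r9c9∈{6,8}] row 9 places 8 nowhere but r9c9 ⇒ r9c9=8.
Step 10. [r4c9∈{9}] r4c9 has the single candidate 9 ⇒ r4c9=9.
Step 11. [r8c8∈{4}] only 4 remains possible at r8c8. So r8c8=4.
Step 12. [r6c7∈{2}] r6c7's peers cover all but 2 ⇒ r6c7=2.
Step 13. [r7c1∈{3}] r7c1 is down to just 3 ⇒ r7c1=3.
Step 14. [r5c5∈{9}] nothing but 9 survives at r5c5 ⇒ r5c5=9.
Step 15. [r1c8∈{8}] r1c8's peers cover all but 8. So r1c8=8.
Step 16. [r7c5∈{7}] r7c5 has the single candidate 7, so r7c5=7.
Step 17. [r2c3∈{7}] r2c3 is down to just 7. So r2c3=7.
Step 18. [r1c2∈{9}] nothing but 9 survives at r1c2. So r1c2=9.
Step 19. [r3c3∈{1}] r3c3 is down to just 1 ⇒ r3c3=1.
Step 20. [r4c5∈{3}] r4c5 is down to just 3, so r4c5=3.
Step 21. [r8c9∈{3}] r8c9 has the single candidate 3, so r8c9=3.
Step 22. [r6c5∈{5}] nothing but 5 survives at r6c5 ⇒ r6c5=5.
Step 23. [r1c1∈{4}] r1c1's peers cover all but 4. So r1c1=4.
Step 24. [r2c4∈{4}] r2c4 is down to just 4, so r2c4=4.
Step 25. [r8c5∈{2}] r8c5's peers cover all but 2, so r8c5=2.
Step 26. [r3c5∈{8}] r3c5's peers cover all but 8. So r3c5=8.
Step 27. [r6c1∈{7}] only 7 remains possible at r6c1. So r6c1=7.
Step 28. [r8c6∈{1}] r8c6 is down to just 1. So r8c6=1.
Step 29. [r9c7∈{6}] r9c7 is down to just 6, so r9c7=6.
Step 30. [r1c6∈{5}] r1c6 has the single candidate 5. So r1c6=5.
Step 31. [r2c9∈{6}] nothing but 6 survives at r2c9. So r2c9=6.
Step 32. [r9c2∈{1}] nothing but 1 survives at r9c2. So r9c2=1.
Step 33. [r4c1∈{1}] only 1 remains possible at r4c1 ⇒ r4c1=1.
Step 34. [r9c5∈{4}] nothing but 4 survives at r9c5, so r9c5=4.

Answer: 4 9 3 7 6 5 1 8 2 / 8 2 7 4 1 9 3 5 6 / 6 5 1 3 8 2 4 9 7 / 1 8 5 2 3 4 7 6 9 / 2 4 6 1 9 7 8 3 5 / 7 3 9 8 5 6 2 1 4 / 3 6 4 9 7 8 5 2 1 / 5 7 8 6 2 1 9 4 3 / 9 1 2 5 4 3 6 7 8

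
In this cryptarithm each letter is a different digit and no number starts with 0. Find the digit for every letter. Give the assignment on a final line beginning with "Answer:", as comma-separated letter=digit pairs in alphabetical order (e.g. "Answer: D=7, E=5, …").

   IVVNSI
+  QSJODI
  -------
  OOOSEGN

Step 1. [col 1: I + I ≡ N (mod 10)] column 1 (I + I ≡ N (mod 10), carry-in 0) doesn't pin N yet; pick N=8 and continue, so N=8.
Step 2. [O] adding two 6-digit numbers gives at most 6+1 digits, and here it does — O is that final carry and must be 1 ⇒ O=1.
Step 3. [col 1: I + I ≡ N (mod 10)] column 1 (I + I ≡ N (mod 10), carry-in 0) doesn't pin I yet; pick I=4 and continue ⇒ I=4.
Step 4. [col 2: S + D ≡ G (mod 10)] column 2 (S + D ≡ G (mod 10), carry-in 0) doesn't pin S yet; pick S=3 and continue. So S=3.
Step 5. [col 2: S + D ≡ G (mod 10)] column 2 (S + D ≡ G (mod 10), carry-in 0) doesn't pin G yet; pick G=2 and continue. So G=2.
Step 6. [col 2: S + D ≡ G (mod 10)] column 2: given S=3, G=2, carry-in 0, and digits 1,2,3,4,8 already taken and all letters distinct, S+D≡G (mod 10) forces D=9, so D=9.
Step 7. [col 3: N + O ≡ E (mod 10)] column 3 reads N+O+carry(1)=E with N=8, O=1; with digits 1,2,3,4,8,9 already taken and all letters distinct, the only value for E is 0 ⇒ E=0.
Step 8. [col 4: V + J ≡ S (mod 10)] J=5 is one option consistent with column 4 (V + J ≡ S (mod 10), carry-in 1) — take it ⇒ J=5.
Step 9. [col 4: V + J ≡ S (mod 10)] column 4: given J=5, S=3, carry-in 1, and digits 0,1,2,3,4,5,8,9 already taken and all letters distinct, V+J≡S (mod 10) forces V=7. So V=7.
Step 10. [col 6: I + Q ≡ O (mod 10)] from column 6 (I=4, O=1, carry-in 1, digits 0,1,2,3,4,5,7,8,9 already taken and all letters distinct): Q must equal 6. So Q=6.

Answer: D=9, E=0, G=2, I=4, J=5, N=8, O=1, Q=6, S=3, V=7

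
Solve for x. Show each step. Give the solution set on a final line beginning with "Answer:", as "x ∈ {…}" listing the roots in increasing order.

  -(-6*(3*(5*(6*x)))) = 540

Step 1. [-(-6*(3*(5*(6*x)))) = 540] leading − — multiply by −1 ⇒ neg: -6*(3*(5*(6*x))) = -540.
Step 2. [-6*(3*(5*(6*x))) = -540] divide by the outer -6, so div: 3*(5*(6*x)) = 90.
Step 3. [3*(5*(6*x)) = 90] LHS = 3·(…); ÷3 both sides. So div: 5*(6*x) = 30.
Step 4. [5*(6*x) = 30] 5·(inner) — divide through by 5. So div: 6*x = 6.
Step 5. [6*x = 6] leading coefficient 6: divide by 6. So div: x = 1.

Answer: x ∈ {1}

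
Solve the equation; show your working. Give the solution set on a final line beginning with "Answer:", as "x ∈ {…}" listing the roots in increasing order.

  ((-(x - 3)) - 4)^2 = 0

Step 1. [((-(x - 3)) - 4)^2 = 0] √ both sides: 0 ≥ 0 gives two branches ⇒ sqrt: (-(x - 3)) - 4 = 0.
Step 2. [(-(x - 3)) - 4 = 0] add 4: x sits inside (… - 4) ⇒ sub: -(x - 3) = 4.
Step 3. [-(x - 3) = 4] leading − — multiply by −1. So neg: x - 3 = -4.
Step 4. [x - 3 = -4] peel the -3: add 3 from each side. So sub: x = -1.

Answer: x ∈ {-1}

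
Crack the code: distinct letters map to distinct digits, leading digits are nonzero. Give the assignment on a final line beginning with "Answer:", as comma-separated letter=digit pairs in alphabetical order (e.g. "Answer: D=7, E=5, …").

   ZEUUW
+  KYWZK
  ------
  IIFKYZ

Step 1. [col 1: W + K ≡ Z (mod 10)] column 1 (W + K ≡ Z (mod 10), carry-in 0) doesn't pin Z yet; pick Z=7 and continue. So Z=7.
Step 2. [col 1: W + K ≡ Z (mod 10)] several values work for W in column 1 (W + K ≡ Z (mod 10), carry-in 0); try W=4, so W=4.
Step 3. [I] the sum has 6 digits but both addends have 5; that extra leading digit I is the final carry, namely 1. So I=1.
Step 4. [col 1: W + K ≡ Z (mod 10)] column 1 reads W+K+carry(0)=Z with W=4, Z=7; with digits 1,4,7 already taken and all letters distinct, the only value for K is 3 ⇒ K=3.
Step 5. [col 2: U + Z ≡ Y (mod 10)] U=8 is one option consistent with column 2 (U + Z ≡ Y (mod 10), carry-in 0) — take it. So U=8.
Step 6. [col 2: U + Z ≡ Y (mod 10)] column 2: given U=8, Z=7, carry-in 0, and digits 1,3,4,7,8 already taken and all letters distinct, U+Z≡Y (mod 10) forces Y=5. So Y=5.
Step 7. [col 4: E + Y ≡ F (mod 10)] several values work for E in column 4 (E + Y ≡ F (mod 10), carry-in 1); try E=6 ⇒ E=6.
Step 8. [col 4: E + Y ≡ F (mod 10)] column 4 reads E+Y+carry(1)=F with E=6, Y=5; with digits 1,3,4,5,6,7,8 already taken and all letters distinct, the only value for F is 2 ⇒ F=2.

Answer: E=6, F=2, I=1, K=3, U=8, W=4, Y=5, Z=7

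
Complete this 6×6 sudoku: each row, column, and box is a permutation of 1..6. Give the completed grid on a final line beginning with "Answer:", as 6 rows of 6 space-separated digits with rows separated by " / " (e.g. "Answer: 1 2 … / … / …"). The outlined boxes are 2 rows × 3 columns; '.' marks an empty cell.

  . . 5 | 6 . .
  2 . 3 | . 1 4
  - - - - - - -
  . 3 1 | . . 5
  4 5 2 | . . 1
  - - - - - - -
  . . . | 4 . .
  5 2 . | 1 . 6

Step 1. [r6c5∈{3}] r6c5's peers cover all but 3. So r6c5=3.
Step 2. [r1c5∈{2}] r1c5 has the single candidate 2, so r1c5=2.
Step 3. [r3c1∈{6}] only 6 remains possible at r3c1 ⇒ r3c1=6.
Step 4. [r1c1∈{1}] nothing but 1 survives at r1c1 ⇒ r1c1=1.
Step 5. [r5c2∈{1,6}] 1 has one home in row 5: r5c2. So r5c2=1.
Step 6. [r2c4∈{5}] r2c4 has the single candidate 5, so r2c4=5.
Step 7. [r6c3∈{4}] r6c3's peers cover all but 4, so r6c3=4.
Step 8. [r4c4∈{3}] only 3 remains possible at r4c4 ⇒ r4c4=3.
Step 9. [r5c6∈{2}] r5c6 has the single candidate 2, so r5c6=2.
Step 10. [r5c1∈{3}] r5c1 is down to just 3, so r5c1=3.
Step 11. [r5c5∈{5}] r5c5's peers cover all but 5 ⇒ r5c5=5.
Step 12. [r1c6∈{3}] r1c6 has the single candidate 3 ⇒ r1c6=3.
Step 13. [r2c2∈{6}] nothing but 6 survives at r2c2. So r2c2=6.
Step 14. [r4c5∈{6}] nothing but 6 survives at r4c5 ⇒ r4c5=6.
Step 15. [r5c3∈{6}] only 6 remains possible at r5c3. So r5c3=6.
Step 16. [r3c4∈{2}] r3c4's peers cover all but 2, so r3c4=2.
Step 17. [r1c2∈{4}] r1c2's peers cover all but 4. So r1c2=4.
Step 18. [r3c5∈{4}] r3c5's peers cover all but 4 ⇒ r3c5=4.

Answer: 1 4 5 6 2 3 / 2 6 3 5 1 4 / 6 3 1 2 4 5 / 4 5 2 3 6 1 / 3 1 6 4 5 2 / 5 2 4 1 3 6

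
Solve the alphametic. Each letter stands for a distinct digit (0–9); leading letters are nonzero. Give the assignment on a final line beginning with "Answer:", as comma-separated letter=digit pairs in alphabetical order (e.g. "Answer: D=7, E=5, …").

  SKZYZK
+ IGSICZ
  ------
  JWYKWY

Step 1. [col 1: K + Z ≡ Y (mod 10)] no forcing yet in column 1 (carry-in 0); K=2 is free and consistent — try it. So K=2.
Step 2. [col 1: K + Z ≡ Y (mod 10)] no forcing yet in column 1 (carry-in 0); Z=6 is free and consistent — try it, so Z=6.
Step 3. [col 1: K + Z ≡ Y (mod 10)] from column 1 (K=2, Z=6, carry-in 0, digits 2,6 already taken and all letters distinct): Y must equal 8, so Y=8.
Step 4. [col 2: Z + C ≡ W (mod 10)] column 2 (Z + C ≡ W (mod 10), carry-in 0) doesn't pin W yet; pick W=9 and continue, so W=9.
Step 5. [col 2: Z + C ≡ W (mod 10)] column 2: given Z=6, W=9, carry-in 0, and digits 2,6,8,9 already taken and all letters distinct, Z+C≡W (mod 10) forces C=3, so C=3.
Step 6. [col 3: Y + I ≡ K (mod 10)] column 3: given Y=8, K=2, carry-in 0, and digits 2,3,6,8,9 already taken and all letters distinct, Y+I≡K (mod 10) forces I=4. So I=4.
Step 7. [col 4: Z + S ≡ Y (mod 10)] in column 4 we have Z+S≡Y with carry-in 1; given Z=6, Y=8 and digits 2,3,4,6,8,9 already taken and all letters distinct, that pins S to 1, so S=1.
Step 8. [col 5: K + G ≡ W (mod 10)] from column 5 (K=2, W=9, carry-in 0, digits 1,2,3,4,6,8,9 already taken and all letters distinct): G must equal 7 ⇒ G=7.
Step 9. [col 6: S + I ≡ J (mod 10)] column 6: given S=1, I=4, carry-in 0, and digits 1,2,3,4,6,7,8,9 already taken and all letters distinct, S+I≡J (mod 10) forces J=5, so J=5.

Answer: C=3, G=7, I=4, J=5, K=2, S=1, W=9, Y=8, Z=6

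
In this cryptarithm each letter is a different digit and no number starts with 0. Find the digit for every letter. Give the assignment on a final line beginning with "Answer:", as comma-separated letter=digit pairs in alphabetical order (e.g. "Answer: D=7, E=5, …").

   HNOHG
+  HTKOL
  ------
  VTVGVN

Step 1. [V] V is the leading digit of a 6-digit sum of two 5-digit numbers; the final carry is exactly 1 ⇒ V=1.
Step 2. [col 1: G + L ≡ N (mod 10)] several values work for N in column 1 (G + L ≡ N (mod 10), carry-in 0); try N=4 ⇒ N=4.
Step 3. [col 1: G + L ≡ N (mod 10)] column 1 (G + L ≡ N (mod 10), carry-in 0) doesn't pin L yet; pick L=5 and continue. So L=5.
Step 4. [col 1: G + L ≡ N (mod 10)] column 1: given L=5, N=4, carry-in 0, and digits 1,4,5 already taken and all letters distinct, G+L≡N (mod 10) forces G=9 ⇒ G=9.
Step 5. [col 2: H + O ≡ V (mod 10)] column 2 (H + O ≡ V (mod 10), carry-in 1) doesn't pin H yet; pick H=8 and continue. So H=8.
Step 6. [col 2: H + O ≡ V (mod 10)] from column 2 (H=8, V=1, carry-in 1, digits 1,4,5,8,9 already taken and all letters distinct): O must equal 2 ⇒ O=2.
Step 7. [col 3: O + K ≡ G (mod 10)] from column 3 (O=2, G=9, carry-in 1, digits 1,2,4,5,8,9 already taken and all letters distinct): K must equal 6 ⇒ K=6.
Step 8. [col 4: N + T ≡ V (mod 10)] column 4: given N=4, V=1, carry-in 0, and digits 1,2,4,5,6,8,9 already taken and all letters distinct, N+T≡V (mod 10) forces T=7. So T=7.

Answer: G=9, H=8, K=6, L=5, N=4, O=2, T=7, V=1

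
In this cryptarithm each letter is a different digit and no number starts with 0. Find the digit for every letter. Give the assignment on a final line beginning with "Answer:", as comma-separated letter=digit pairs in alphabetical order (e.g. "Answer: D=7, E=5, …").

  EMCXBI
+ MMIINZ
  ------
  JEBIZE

Step 1. [col 1: I + Z ≡ E (mod 10)] column 1 (I + Z ≡ E (mod 10), carry-in 0) doesn't pin E yet; pick E=2 and continue. So E=2.
Step 2. [col 1: I + Z ≡ E (mod 10)] several values work for Z in column 1 (I + Z ≡ E (mod 10), carry-in 0); try Z=5. So Z=5.
Step 3. [col 1: I + Z ≡ E (mod 10)] in column 1 we have I+Z≡E with carry-in 0; given Z=5, E=2 and digits 2,5 already taken and all letters distinct, that pins I to 7. So I=7.
Step 4. [col 2: B + N ≡ Z (mod 10)] column 2 (B + N ≡ Z (mod 10), carry-in 1) doesn't pin B yet; pick B=8 and continue ⇒ B=8.
Step 5. [col 2: B + N ≡ Z (mod 10)] column 2 reads B+N+carry(1)=Z with B=8, Z=5; with digits 2,5,7,8 already taken and all letters distinct, the only value for N is 6. So N=6.
Step 6. [col 3: X + I ≡ I (mod 10)] in column 3 we have X+I≡I with carry-in 1; given I=7 and digits 2,5,6,7,8 already taken and all letters distinct, that pins X to 9 ⇒ X=9.
Step 7. [col 4: C + I ≡ B (mod 10)] in column 4 we have C+I≡B with carry-in 1; given I=7, B=8 and digits 2,5,6,7,8,9 already taken and all letters distinct, that pins C to 0, so C=0.
Step 8. [col 5: M + M ≡ E (mod 10)] from column 5 (E=2, carry-in 0, digits 0,2,5,6,7,8,9 already taken and all letters distinct): M must equal 1 ⇒ M=1.
Step 9. [col 6: E + M ≡ J (mod 10)] column 6 reads E+M+carry(0)=J with E=2, M=1; with digits 0,1,2,5,6,7,8,9 already taken and all letters distinct, the only value for J is 3. So J=3.

Answer: B=8, C=0, E=2, I=7, J=3, M=1, N=6, X=9, Z=5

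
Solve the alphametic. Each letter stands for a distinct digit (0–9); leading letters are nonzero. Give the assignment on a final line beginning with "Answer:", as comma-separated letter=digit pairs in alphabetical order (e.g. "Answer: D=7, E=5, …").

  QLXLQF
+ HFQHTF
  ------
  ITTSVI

Step 1. [col 1: F + F ≡ I (mod 10)] F=4 is one option consistent with column 1 (F + F ≡ I (mod 10), carry-in 0) — take it ⇒ F=4.
Step 2. [col 1: F + F ≡ I (mod 10)] from column 1 (F=4, carry-in 0, digits 4 already taken and all letters distinct): I must equal 8 ⇒ I=8.
Step 3. [col 2: Q + T ≡ V (mod 10)] column 2 (Q + T ≡ V (mod 10), carry-in 0) doesn't pin V yet; pick V=1 and continue, so V=1.
Step 4. [col 2: Q + T ≡ V (mod 10)] several values work for Q in column 2 (Q + T ≡ V (mod 10), carry-in 0); try Q=6. So Q=6.
Step 5. [col 2: Q + T ≡ V (mod 10)] column 2: given Q=6, V=1, carry-in 0, and digits 1,4,6,8 already taken and all letters distinct, Q+T≡V (mod 10) forces T=5 ⇒ T=5.
Step 6. [col 3: L + H ≡ S (mod 10)] column 3 (L + H ≡ S (mod 10), carry-in 1) doesn't pin S yet; pick S=3 and continue, so S=3.
Step 7. [col 3: L + H ≡ S (mod 10)] column 3 (L + H ≡ S (mod 10), carry-in 1) doesn't pin H yet; pick H=2 and continue, so H=2.
Step 8. [col 3: L + H ≡ S (mod 10)] column 3 reads L+H+carry(1)=S with H=2, S=3; with digits 1,2,3,4,5,6,8 already taken and all letters distinct, the only value for L is 0, so L=0.
Step 9. [col 4: X + Q ≡ T (mod 10)] column 4 reads X+Q+carry(0)=T with Q=6, T=5; with digits 0,1,2,3,4,5,6,8 already taken and all letters distinct, the only value for X is 9 ⇒ X=9.

Answer: F=4, H=2, I=8, L=0, Q=6, S=3, T=5, V=1, X=9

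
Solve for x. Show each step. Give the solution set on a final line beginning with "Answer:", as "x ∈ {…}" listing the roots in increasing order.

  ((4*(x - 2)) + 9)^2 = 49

Step 1. [((4*(x - 2)) + 9)^2 = 49] LHS squared, RHS 49 ≥ 0: apply √ (±). So sqrt: (4*(x - 2)) + 9 = 7 or -7.
Step 2. [(4*(x - 2)) + 9 = 7 or -7] subtract 9: x sits inside (… + 9) ⇒ sub: 4*(x - 2) = -2 or -16.
Step 3. [4*(x - 2) = -2 or -16] 4 out front; divide by 4, so div: x - 2 = -1/2 or -4.
Step 4. [x - 2 = -1/2 or -4] 2 comes off first (add 2), so sub: x = 3/2 or -2.

Answer: x ∈ {-2, 3/2}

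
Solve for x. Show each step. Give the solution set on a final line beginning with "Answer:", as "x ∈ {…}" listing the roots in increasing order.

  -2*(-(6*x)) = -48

Step 1. [-2*(-(6*x)) = -48] LHS = -2·(…); ÷-2 both sides ⇒ div: -(6*x) = 24.
Step 2. [-(6*x) = 24] flip signs both sides ⇒ neg: 6*x = -24.
Step 3. [6*x = -24] divide by the outer 6. So div: x = -4.

Answer: x ∈ {-4}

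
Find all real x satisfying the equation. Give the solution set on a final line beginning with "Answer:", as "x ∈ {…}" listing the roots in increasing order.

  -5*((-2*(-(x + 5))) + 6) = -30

Step 1. [-5*((-2*(-(x + 5))) + 6) = -30] divide by the outer -5, so div: (-2*(-(x + 5))) + 6 = 6.
Step 2. [(-2*(-(x + 5))) + 6 = 6] -2 divides every term; factor it out ⇒ factor: (-(x + 5)) - 3 = -3.
Step 3. [(-(x + 5)) - 3 = -3] peel the -3: add 3 from each side ⇒ sub: -(x + 5) = 0.
Step 4. [-(x + 5) = 0] LHS negated; negate both sides. So neg: x + 5 = 0.
Step 5. [x + 5 = 0] peel the +5: subtract 5 from each side. So sub: x = -5.

Answer: x ∈ {-5}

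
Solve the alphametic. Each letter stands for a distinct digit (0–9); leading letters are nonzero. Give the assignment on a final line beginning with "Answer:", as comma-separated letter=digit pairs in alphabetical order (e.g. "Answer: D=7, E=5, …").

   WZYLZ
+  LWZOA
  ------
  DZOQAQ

Step 1. [col 1: Z + A ≡ Q (mod 10)] Z=2 is one option consistent with column 1 (Z + A ≡ Q (mod 10), carry-in 0) — take it, so Z=2.
Step 2. [D] D is the leading digit of a 6-digit sum of two 5-digit numbers; the final carry is exactly 1 ⇒ D=1.
Step 3. [col 1: Z + A ≡ Q (mod 10)] column 1 (Z + A ≡ Q (mod 10), carry-in 0) doesn't pin Q yet; pick Q=6 and continue, so Q=6.
Step 4. [col 1: Z + A ≡ Q (mod 10)] column 1 reads Z+A+carry(0)=Q with Z=2, Q=6; with digits 1,2,6 already taken and all letters distinct, the only value for A is 4. So A=4.
Step 5. [col 2: L + O ≡ A (mod 10)] no forcing yet in column 2 (carry-in 0); O=9 is free and consistent — try it ⇒ O=9.
Step 6. [col 2: L + O ≡ A (mod 10)] from column 2 (O=9, A=4, carry-in 0, digits 1,2,4,6,9 already taken and all letters distinct): L must equal 5. So L=5.
Step 7. [col 3: Y + Z ≡ Q (mod 10)] from column 3 (Z=2, Q=6, carry-in 1, digits 1,2,4,5,6,9 already taken and all letters distinct): Y must equal 3 ⇒ Y=3.
Step 8. [col 4: Z + W ≡ O (mod 10)] from column 4 (Z=2, O=9, carry-in 0, digits 1,2,3,4,5,6,9 already taken and all letters distinct): W must equal 7. So W=7.

Answer: A=4, D=1, L=5, O=9, Q=6, W=7, Y=3, Z=2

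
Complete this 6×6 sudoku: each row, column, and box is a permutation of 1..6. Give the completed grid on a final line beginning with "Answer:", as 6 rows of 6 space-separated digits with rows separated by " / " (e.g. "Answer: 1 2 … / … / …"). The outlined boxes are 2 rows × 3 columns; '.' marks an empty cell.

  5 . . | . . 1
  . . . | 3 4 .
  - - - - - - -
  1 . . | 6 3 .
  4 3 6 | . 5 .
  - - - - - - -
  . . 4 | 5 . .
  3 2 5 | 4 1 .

Step 1. [r1c4∈{2}] only 2 remains possible at r1c4. So r1c4=2.
Step 2. [r5c1∈{6}] nothing but 6 survives at r5c1. So r5c1=6.
Step 3. [r1c5∈{6}] only 6 remains possible at r1c5 ⇒ r1c5=6.
Step 4. [r3c3∈{2}] nothing but 2 survives at r3c3. So r3c3=2.
Step 5. [r5c2∈{1}] r5c2's peers cover all but 1, so r5c2=1.
Step 6. [r4c6∈{2}] nothing but 2 survives at r4c6, so r4c6=2.
Step 7. [r2c3∈{1}] r2c3 has the single candidate 1, so r2c3=1.
Step 8. [r1c3∈{3}] r1c3's peers cover all but 3, so r1c3=3.
Step 9. [r5c6∈{3}] r5c6 has the single candidate 3 ⇒ r5c6=3.
Step 10. [r4c4∈{1}] r4c4 is down to just 1 ⇒ r4c4=1.
Step 11. [r2c6∈{5}] r2c6's peers cover all but 5 ⇒ r2c6=5.
Step 12. [r5c5∈{2}] r5c5's peers cover all but 2, so r5c5=2.
Step 13. [r3c6∈{4}] only 4 remains possible at r3c6, so r3c6=4.
Step 14. [r3c2∈{5}] only 5 remains possible at r3c2 ⇒ r3c2=5.
Step 15. [r6c6∈{6}] r6c6 has the single candidate 6. So r6c6=6.
Step 16. [r1c2∈{4}] only 4 remains possible at r1c2. So r1c2=4.
Step 17. [r2c2∈{6}] r2c2's peers cover all but 6, so r2c2=6.
Step 18. [r2c1∈{2}] r2c1's peers cover all but 2 ⇒ r2c1=2.

Answer: 5 4 3 2 6 1 / 2 6 1 3 4 5 / 1 5 2 6 3 4 / 4 3 6 1 5 2 / 6 1 4 5 2 3 / 3 2 5 4 1 6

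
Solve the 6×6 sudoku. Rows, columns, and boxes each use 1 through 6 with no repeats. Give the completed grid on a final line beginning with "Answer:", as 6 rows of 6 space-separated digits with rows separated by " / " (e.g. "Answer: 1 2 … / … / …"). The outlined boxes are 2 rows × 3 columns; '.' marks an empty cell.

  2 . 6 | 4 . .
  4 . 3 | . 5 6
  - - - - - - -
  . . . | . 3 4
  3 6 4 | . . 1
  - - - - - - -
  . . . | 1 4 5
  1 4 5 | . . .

Step 1. [r2c4∈{2}] only 2 remains possible at r2c4, so r2c4=2.
Step 2. [r6c6∈{2,3}] col 6 places 2 nowhere but r6c6, so r6c6=2.
Step 3. [r5c3∈{2}] r5c3 has the single candidate 2. So r5c3=2.
Step 4. [r3c1∈{5}] r3c1 is down to just 5, so r3c1=5.
Step 5. [r2c2∈{1}] only 1 remains possible at r2c2 ⇒ r2c2=1.
Step 6. [r6c5∈{6}] r6c5 has the single candidate 6 ⇒ r6c5=6.
Step 7. [r1c2∈{5}] nothing but 5 survives at r1c2 ⇒ r1c2=5.
Step 8. [r3c2∈{2}] nothing but 2 survives at r3c2, so r3c2=2.
Step 9. [r5c2∈{3}] nothing but 3 survives at r5c2 ⇒ r5c2=3.
Step 10. [r3c4∈{6}] r3c4's peers cover all but 6. So r3c4=6.
Step 11. [r6c4∈{3}] only 3 remains possible at r6c4. So r6c4=3.
Step 12. [r4c5∈{2}] r4c5 is down to just 2. So r4c5=2.
Step 13. [r3c3∈{1}] r3c3 is down to just 1 ⇒ r3c3=1.
Step 14. [r1c5∈{1}] r1c5 is down to just 1. So r1c5=1.
Step 15. [r4c4∈{5}] nothing but 5 survives at r4c4 ⇒ r4c4=5.
Step 16. [r1c6∈{3}] r1c6 is down to just 3 ⇒ r1c6=3.
Step 17. [r5c1∈{6}] r5c1 is down to just 6. So r5c1=6.

Answer: 2 5 6 4 1 3 / 4 1 3 2 5 6 / 5 2 1 6 3 4 / 3 6 4 5 2 1 / 6 3 2 1 4 5 / 1 4 5 3 6 2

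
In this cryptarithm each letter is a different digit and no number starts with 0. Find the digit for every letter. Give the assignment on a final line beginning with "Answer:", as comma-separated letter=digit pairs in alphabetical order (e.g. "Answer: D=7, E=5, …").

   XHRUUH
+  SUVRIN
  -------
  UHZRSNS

Step 1. [U] the sum has 7 digits but both addends have 6; that extra leading digit U is the final carry, namely 1, so U=1.
Step 2. [col 1: H + N ≡ S (mod 10)] no forcing yet in column 1 (carry-in 0); S=8 is free and consistent — try it. So S=8.
Step 3. [col 1: H + N ≡ S (mod 10)] column 1 (H + N ≡ S (mod 10), carry-in 0) doesn't pin H yet; pick H=2 and continue. So H=2.
Step 4. [col 1: H + N ≡ S (mod 10)] from column 1 (H=2, S=8, carry-in 0, digits 1,2,8 already taken and all letters distinct): N must equal 6 ⇒ N=6.
Step 5. [col 2: U + I ≡ N (mod 10)] column 2: given U=1, N=6, carry-in 0, and digits 1,2,6,8 already taken and all letters distinct, U+I≡N (mod 10) forces I=5 ⇒ I=5.
Step 6. [col 3: U + R ≡ S (mod 10)] in column 3 we have U+R≡S with carry-in 0; given U=1, S=8 and digits 1,2,5,6,8 already taken and all letters distinct, that pins R to 7 ⇒ R=7.
Step 7. [col 4: R + V ≡ R (mod 10)] column 4 reads R+V+carry(0)=R with R=7; with digits 1,2,5,6,7,8 already taken and all letters distinct, the only value for V is 0, so V=0.
Step 8. [col 5: H + U ≡ Z (mod 10)] from column 5 (H=2, U=1, carry-in 0, digits 0,1,2,5,6,7,8 already taken and all letters distinct): Z must equal 3. So Z=3.
Step 9. [col 6: X + S ≡ H (mod 10)] column 6 reads X+S+carry(0)=H with S=8, H=2; with digits 0,1,2,3,5,6,7,8 already taken and all letters distinct, the only value for X is 4 ⇒ X=4.

Answer: H=2, I=5, N=6, R=7, S=8, U=1, V=0, X=4, Z=3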